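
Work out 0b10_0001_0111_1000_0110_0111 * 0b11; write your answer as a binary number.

Multiply each base-2 digit by 3, carrying:
  1×3 = 3 → write 1 carry 1
  1×3+1 = 4 → write 0 carry 2
  1×3+2 = 5 → write 1 carry 2
  0×3+2 = 2 → write 0 carry 1
  0×3+1 = 1 → write 1
  1×3 = 3 → write 1 carry 1
  1×3+1 = 4 → write 0 carry 2
  0×3+2 = 2 → write 0 carry 1
  0×3+1 = 1 → write 1
  0×3 = 0 → write 0
  0×3 = 0 → write 0
  1×3 = 3 → write 1 carry 1
  1×3+1 = 4 → write 0 carry 2
  1×3+2 = 5 → write 1 carry 2
  1×3+2 = 5 → write 1 carry 2
  0×3+2 = 2 → write 0 carry 1
  1×3+1 = 4 → write 0 carry 2
  0×3+2 = 2 → write 0 carry 1
  0×3+1 = 1 → write 1
  0×3 = 0 → write 0
  0×3 = 0 → write 0
  1×3 = 3 → write 1 carry 1
  remaining carry: 1

0b11001000110100100110101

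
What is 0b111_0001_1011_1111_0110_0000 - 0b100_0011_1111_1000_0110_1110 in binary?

0b1011011100011011110010

Subtract column by column in base 2:
  0-0 → 0
  0-1 → 1 (borrow)
  0-1-1 → 0 (borrow)
  0-1-1 → 0 (borrow)
  0-0-1 → 1 (borrow)
  1-1-1 → 1 (borrow)
  1-1-1 → 1 (borrow)
  0-0-1 → 1 (borrow)
  1-0-1 → 0
  1-0 → 1
  1-0 → 1
  1-1 → 0
  1-1 → 0
  1-1 → 0
  0-1 → 1 (borrow)
  1-1-1 → 1 (borrow)
  1-1-1 → 1 (borrow)
  0-1-1 → 0 (borrow)
  0-0-1 → 1 (borrow)
  0-0-1 → 1 (borrow)
  1-0-1 → 0
  1-0 → 1
  1-1 → 0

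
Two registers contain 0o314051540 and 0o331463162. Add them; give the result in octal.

Add column by column in base 8, right to left:
  0+2 = 2
  4+6 = 2 carry 1
  5+1+1 = 7
  1+3 = 4
  5+6 = 3 carry 1
  0+4+1 = 5
  4+1 = 5
  1+3 = 4
  3+3 = 6

0o645534722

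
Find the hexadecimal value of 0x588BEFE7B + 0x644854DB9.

Add column by column in base 16, right to left:
  B+9 = 4 carry 1
  7+B+1 = 3 carry 1
  E+D+1 = C carry 1
  F+4+1 = 4 carry 1
  E+5+1 = 4 carry 1
  B+8+1 = 4 carry 1
  8+4+1 = D
  8+4 = C
  5+6 = B

0xBCD444C34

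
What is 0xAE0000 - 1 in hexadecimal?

0xADFFFF

The trailing 4 digits are 0, so subtracting 1 borrows through: they become F and the next digit up decrements.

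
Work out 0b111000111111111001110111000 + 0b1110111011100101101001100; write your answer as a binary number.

0b1000111111011011111100000100

Add column by column in base 2, right to left:
  0+0 = 0
  0+0 = 0
  0+1 = 1
  1+1 = 0 carry 1
  1+0+1 = 0 carry 1
  1+0+1 = 0 carry 1
  0+1+1 = 0 carry 1
  1+0+1 = 0 carry 1
  1+1+1 = 1 carry 1
  1+1+1 = 1 carry 1
  0+0+1 = 1
  0+1 = 1
  1+0 = 1
  1+0 = 1
  1+1 = 0 carry 1
  1+1+1 = 1 carry 1
  1+1+1 = 1 carry 1
  1+0+1 = 0 carry 1
  1+1+1 = 1 carry 1
  1+1+1 = 1 carry 1
  1+1+1 = 1 carry 1
  0+0+1 = 1
  0+1 = 1
  0+1 = 1
  1+1 = 0 carry 1
  1+0+1 = 0 carry 1
  1+0+1 = 0 carry 1
  final carry 1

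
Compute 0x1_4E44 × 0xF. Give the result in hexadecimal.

0x1395FC

Multiply each base-16 digit by 15, carrying:
  4×15 = 60 → write C carry 3
  4×15+3 = 63 → write F carry 3
  E×15+3 = 213 → write 5 carry 13
  4×15+13 = 73 → write 9 carry 4
  1×15+4 = 19 → write 3 carry 1
  remaining carry: 1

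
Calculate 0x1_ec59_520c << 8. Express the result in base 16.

Shifting left by 8 bits = 2 hex digits: append 2 zeros.

0x1ec59520c00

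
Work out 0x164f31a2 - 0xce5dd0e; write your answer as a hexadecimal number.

Subtract column by column in base 16:
  2-e → 4 (borrow)
  a-0-1 → 9
  1-d → 4 (borrow)
  3-d-1 → 5 (borrow)
  f-5-1 → 9
  4-e → 6 (borrow)
  6-c-1 → 9 (borrow)
  1-0-1 → 0

0x9695494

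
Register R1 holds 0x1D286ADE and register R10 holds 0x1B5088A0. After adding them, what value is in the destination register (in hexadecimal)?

0x3878F37E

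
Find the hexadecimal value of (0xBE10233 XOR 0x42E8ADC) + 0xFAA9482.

0x1F7A1D71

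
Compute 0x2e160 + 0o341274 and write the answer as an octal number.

0o1122034

0x2e160 = 0o560540 in octal.
Add column by column in base 8, right to left:
  0+4 = 4
  4+7 = 3 carry 1
  5+2+1 = 0 carry 1
  0+1+1 = 2
  6+4 = 2 carry 1
  5+3+1 = 1 carry 1
  final carry 1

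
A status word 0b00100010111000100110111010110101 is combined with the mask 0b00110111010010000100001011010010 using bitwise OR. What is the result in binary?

OR bit by bit (1 where either bit is 1):
  00100010111000100110111010110101
| 00110111010010000100001011010010
= 00110111111010100110111011110111

0b00110111111010100110111011110111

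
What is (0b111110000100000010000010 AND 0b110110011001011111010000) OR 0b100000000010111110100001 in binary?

0b111110000100000010000010 AND 0b110110011001011111010000 = 0b110110000000000010000000.
Then OR with 0b100000000010111110100001.

0b110110000010111110100001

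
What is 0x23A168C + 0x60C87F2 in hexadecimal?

Add column by column in base 16, right to left:
  C+2 = E
  8+F = 7 carry 1
  6+7+1 = E
  1+8 = 9
  A+C = 6 carry 1
  3+0+1 = 4
  2+6 = 8

0x8469E7E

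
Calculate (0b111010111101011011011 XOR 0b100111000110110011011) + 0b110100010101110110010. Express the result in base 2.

0b1010010010001011110010

First 0b111010111101011011011 XOR 0b100111000110110011011 = 0b011101111011101000000.
Add column by column in base 2, right to left:
  0+0 = 0
  0+1 = 1
  0+0 = 0
  0+0 = 0
  0+1 = 1
  0+1 = 1
  1+0 = 1
  0+1 = 1
  1+1 = 0 carry 1
  1+1+1 = 1 carry 1
  1+0+1 = 0 carry 1
  0+1+1 = 0 carry 1
  1+0+1 = 0 carry 1
  1+1+1 = 1 carry 1
  1+0+1 = 0 carry 1
  1+0+1 = 0 carry 1
  0+0+1 = 1
  1+1 = 0 carry 1
  1+0+1 = 0 carry 1
  1+1+1 = 1 carry 1
  0+1+1 = 0 carry 1
  final carry 1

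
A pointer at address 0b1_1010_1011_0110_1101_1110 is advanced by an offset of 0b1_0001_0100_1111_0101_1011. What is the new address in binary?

0b1011000000011000111001

Add column by column in base 2, right to left:
  0+1 = 1
  1+1 = 0 carry 1
  1+0+1 = 0 carry 1
  1+1+1 = 1 carry 1
  1+1+1 = 1 carry 1
  0+0+1 = 1
  1+1 = 0 carry 1
  1+0+1 = 0 carry 1
  0+1+1 = 0 carry 1
  1+1+1 = 1 carry 1
  1+1+1 = 1 carry 1
  0+1+1 = 0 carry 1
  1+0+1 = 0 carry 1
  1+0+1 = 0 carry 1
  0+1+1 = 0 carry 1
  1+0+1 = 0 carry 1
  0+1+1 = 0 carry 1
  1+0+1 = 0 carry 1
  0+0+1 = 1
  1+0 = 1
  1+1 = 0 carry 1
  final carry 1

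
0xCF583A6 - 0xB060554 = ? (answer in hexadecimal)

Subtract column by column in base 16:
  6-4 → 2
  A-5 → 5
  3-5 → E (borrow)
  8-0-1 → 7
  5-6 → F (borrow)
  F-0-1 → E
  C-B → 1

0x1EF7E52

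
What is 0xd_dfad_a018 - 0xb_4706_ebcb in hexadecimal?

Subtract column by column in base 16:
  8-b → d (borrow)
  1-c-1 → 4 (borrow)
  0-b-1 → 4 (borrow)
  a-e-1 → b (borrow)
  d-6-1 → 6
  a-0 → a
  f-7 → 8
  d-4 → 9
  d-b → 2

0x298a6b44d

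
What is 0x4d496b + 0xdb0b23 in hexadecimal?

0x128548e

Add column by column in base 16, right to left:
  b+3 = e
  6+2 = 8
  9+b = 4 carry 1
  4+0+1 = 5
  d+b = 8 carry 1
  4+d+1 = 2 carry 1
  final carry 1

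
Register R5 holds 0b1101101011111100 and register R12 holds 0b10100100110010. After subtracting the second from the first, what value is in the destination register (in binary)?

Subtract column by column in base 2:
  0-0 → 0
  0-1 → 1 (borrow)
  1-0-1 → 0
  1-0 → 1
  1-1 → 0
  1-1 → 0
  1-0 → 1
  1-0 → 1
  0-1 → 1 (borrow)
  1-0-1 → 0
  0-0 → 0
  1-1 → 0
  1-0 → 1
  0-1 → 1 (borrow)
  1-0-1 → 0
  1-0 → 1

0b1011000111001010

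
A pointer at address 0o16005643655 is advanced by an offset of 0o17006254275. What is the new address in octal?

0o35014120152

Add column by column in base 8, right to left:
  5+5 = 2 carry 1
  5+7+1 = 5 carry 1
  6+2+1 = 1 carry 1
  3+4+1 = 0 carry 1
  4+5+1 = 2 carry 1
  6+2+1 = 1 carry 1
  5+6+1 = 4 carry 1
  0+0+1 = 1
  0+0 = 0
  6+7 = 5 carry 1
  1+1+1 = 3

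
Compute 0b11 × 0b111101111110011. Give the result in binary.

Multiply each base-2 digit by 3, carrying:
  1×3 = 3 → write 1 carry 1
  1×3+1 = 4 → write 0 carry 2
  0×3+2 = 2 → write 0 carry 1
  0×3+1 = 1 → write 1
  1×3 = 3 → write 1 carry 1
  1×3+1 = 4 → write 0 carry 2
  1×3+2 = 5 → write 1 carry 2
  1×3+2 = 5 → write 1 carry 2
  1×3+2 = 5 → write 1 carry 2
  1×3+2 = 5 → write 1 carry 2
  0×3+2 = 2 → write 0 carry 1
  1×3+1 = 4 → write 0 carry 2
  1×3+2 = 5 → write 1 carry 2
  1×3+2 = 5 → write 1 carry 2
  1×3+2 = 5 → write 1 carry 2
  remaining carry: 10

0b10111001111011001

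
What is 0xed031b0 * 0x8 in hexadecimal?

Multiply each base-16 digit by 8, carrying:
  0×8 = 0 → write 0
  b×8 = 88 → write 8 carry 5
  1×8+5 = 13 → write d
  3×8 = 24 → write 8 carry 1
  0×8+1 = 1 → write 1
  d×8 = 104 → write 8 carry 6
  e×8+6 = 118 → write 6 carry 7
  remaining carry: 7

0x76818d80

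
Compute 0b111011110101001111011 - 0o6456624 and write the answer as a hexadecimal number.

0b111011110101001111011 = 0x1dea7b in hexadecimal.
0o6456624 = 0x1a5d94 in hexadecimal.
Subtract column by column in base 16:
  b-4 → 7
  7-9 → e (borrow)
  a-d-1 → c (borrow)
  e-5-1 → 8
  d-a → 3
  1-1 → 0

0x38ce7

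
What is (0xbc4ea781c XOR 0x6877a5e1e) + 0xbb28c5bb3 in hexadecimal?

0x18f61c81b5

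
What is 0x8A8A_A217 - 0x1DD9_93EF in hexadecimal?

0x6CB10E28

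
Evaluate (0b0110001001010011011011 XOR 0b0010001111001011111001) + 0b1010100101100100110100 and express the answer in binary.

0b1110101011111101010110

First 0b0110001001010011011011 XOR 0b0010001111001011111001 = 0b0100000110011000100010.
Add column by column in base 2, right to left:
  0+0 = 0
  1+0 = 1
  0+1 = 1
  0+0 = 0
  0+1 = 1
  1+1 = 0 carry 1
  0+0+1 = 1
  0+0 = 0
  0+1 = 1
  1+0 = 1
  1+0 = 1
  0+1 = 1
  0+1 = 1
  1+0 = 1
  1+1 = 0 carry 1
  0+0+1 = 1
  0+0 = 0
  0+1 = 1
  0+0 = 0
  0+1 = 1
  1+0 = 1
  0+1 = 1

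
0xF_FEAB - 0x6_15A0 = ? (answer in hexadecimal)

0x9E90B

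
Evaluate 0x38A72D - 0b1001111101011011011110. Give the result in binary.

0x38A72D = 0b1110001010011100101101 in binary.
Subtract column by column in base 2:
  1-0 → 1
  0-1 → 1 (borrow)
  1-1-1 → 1 (borrow)
  1-1-1 → 1 (borrow)
  0-1-1 → 0 (borrow)
  1-0-1 → 0
  0-1 → 1 (borrow)
  0-1-1 → 0 (borrow)
  1-0-1 → 0
  1-1 → 0
  1-1 → 0
  0-0 → 0
  0-1 → 1 (borrow)
  1-0-1 → 0
  0-1 → 1 (borrow)
  1-1-1 → 1 (borrow)
  0-1-1 → 0 (borrow)
  0-1-1 → 0 (borrow)
  0-1-1 → 0 (borrow)
  1-0-1 → 0
  1-0 → 1
  1-1 → 0

0b100001101000001001111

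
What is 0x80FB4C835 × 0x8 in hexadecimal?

Multiply each base-16 digit by 8, carrying:
  5×8 = 40 → write 8 carry 2
  3×8+2 = 26 → write A carry 1
  8×8+1 = 65 → write 1 carry 4
  C×8+4 = 100 → write 4 carry 6
  4×8+6 = 38 → write 6 carry 2
  B×8+2 = 90 → write A carry 5
  F×8+5 = 125 → write D carry 7
  0×8+7 = 7 → write 7
  8×8 = 64 → write 0 carry 4
  remaining carry: 4

0x407DA641A8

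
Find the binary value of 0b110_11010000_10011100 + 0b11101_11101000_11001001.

0b1001001011100101100101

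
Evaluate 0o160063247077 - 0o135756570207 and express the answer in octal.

Subtract column by column in base 8:
  7-7 → 0
  7-0 → 7
  0-2 → 6 (borrow)
  7-0-1 → 6
  4-7 → 5 (borrow)
  2-5-1 → 4 (borrow)
  3-6-1 → 4 (borrow)
  6-5-1 → 0
  0-7 → 1 (borrow)
  0-5-1 → 2 (borrow)
  6-3-1 → 2
  1-1 → 0

0o22104456670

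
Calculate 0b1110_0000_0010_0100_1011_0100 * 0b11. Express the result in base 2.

0b10101000000110111000011100

Multiply each base-2 digit by 3, carrying:
  0×3 = 0 → write 0
  0×3 = 0 → write 0
  1×3 = 3 → write 1 carry 1
  0×3+1 = 1 → write 1
  1×3 = 3 → write 1 carry 1
  1×3+1 = 4 → write 0 carry 2
  0×3+2 = 2 → write 0 carry 1
  1×3+1 = 4 → write 0 carry 2
  0×3+2 = 2 → write 0 carry 1
  0×3+1 = 1 → write 1
  1×3 = 3 → write 1 carry 1
  0×3+1 = 1 → write 1
  0×3 = 0 → write 0
  1×3 = 3 → write 1 carry 1
  0×3+1 = 1 → write 1
  0×3 = 0 → write 0
  0×3 = 0 → write 0
  0×3 = 0 → write 0
  0×3 = 0 → write 0
  0×3 = 0 → write 0
  0×3 = 0 → write 0
  1×3 = 3 → write 1 carry 1
  1×3+1 = 4 → write 0 carry 2
  1×3+2 = 5 → write 1 carry 2
  remaining carry: 10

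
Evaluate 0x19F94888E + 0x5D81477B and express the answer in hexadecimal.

0x1FD15D009

Add column by column in base 16, right to left:
  E+B = 9 carry 1
  8+7+1 = 0 carry 1
  8+7+1 = 0 carry 1
  8+4+1 = D
  4+1 = 5
  9+8 = 1 carry 1
  F+D+1 = D carry 1
  9+5+1 = F
  1+0 = 1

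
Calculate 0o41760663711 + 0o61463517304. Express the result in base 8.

0o123444403215

Add column by column in base 8, right to left:
  1+4 = 5
  1+0 = 1
  7+3 = 2 carry 1
  3+7+1 = 3 carry 1
  6+1+1 = 0 carry 1
  6+5+1 = 4 carry 1
  0+3+1 = 4
  6+6 = 4 carry 1
  7+4+1 = 4 carry 1
  1+1+1 = 3
  4+6 = 2 carry 1
  final carry 1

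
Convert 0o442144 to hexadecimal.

0x24464

Each octal digit is 3 bits: 4=100 4=100 2=010 1=001 4=100 4=100.
Group the bits into nibbles: 0010 0100 0100 0110 0100 → 24464.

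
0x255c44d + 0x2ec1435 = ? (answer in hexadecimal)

0x541d882

Add column by column in base 16, right to left:
  d+5 = 2 carry 1
  4+3+1 = 8
  4+4 = 8
  c+1 = d
  5+c = 1 carry 1
  5+e+1 = 4 carry 1
  2+2+1 = 5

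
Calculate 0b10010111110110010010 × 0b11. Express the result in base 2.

Multiply each base-2 digit by 3, carrying:
  0×3 = 0 → write 0
  1×3 = 3 → write 1 carry 1
  0×3+1 = 1 → write 1
  0×3 = 0 → write 0
  1×3 = 3 → write 1 carry 1
  0×3+1 = 1 → write 1
  0×3 = 0 → write 0
  1×3 = 3 → write 1 carry 1
  1×3+1 = 4 → write 0 carry 2
  0×3+2 = 2 → write 0 carry 1
  1×3+1 = 4 → write 0 carry 2
  1×3+2 = 5 → write 1 carry 2
  1×3+2 = 5 → write 1 carry 2
  1×3+2 = 5 → write 1 carry 2
  1×3+2 = 5 → write 1 carry 2
  0×3+2 = 2 → write 0 carry 1
  1×3+1 = 4 → write 0 carry 2
  0×3+2 = 2 → write 0 carry 1
  0×3+1 = 1 → write 1
  1×3 = 3 → write 1 carry 1
  remaining carry: 1

0b111000111100010110110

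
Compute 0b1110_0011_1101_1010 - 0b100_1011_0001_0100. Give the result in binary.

0b1001100011000110

Subtract column by column in base 2:
  0-0 → 0
  1-0 → 1
  0-1 → 1 (borrow)
  1-0-1 → 0
  1-1 → 0
  0-0 → 0
  1-0 → 1
  1-0 → 1
  1-1 → 0
  1-1 → 0
  0-0 → 0
  0-1 → 1 (borrow)
  0-0-1 → 1 (borrow)
  1-0-1 → 0
  1-1 → 0
  1-0 → 1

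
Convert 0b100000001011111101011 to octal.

Group the bits in threes: 100 000 001 011 111 101 011 → 4013753.

0o4013753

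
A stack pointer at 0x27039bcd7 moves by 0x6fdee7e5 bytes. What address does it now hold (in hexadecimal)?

0x2e018a4bc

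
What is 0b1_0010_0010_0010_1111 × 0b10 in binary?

0b100100010001011110

Multiply each base-2 digit by 2, carrying:
  1×2 = 2 → write 0 carry 1
  1×2+1 = 3 → write 1 carry 1
  1×2+1 = 3 → write 1 carry 1
  1×2+1 = 3 → write 1 carry 1
  0×2+1 = 1 → write 1
  1×2 = 2 → write 0 carry 1
  0×2+1 = 1 → write 1
  0×2 = 0 → write 0
  0×2 = 0 → write 0
  1×2 = 2 → write 0 carry 1
  0×2+1 = 1 → write 1
  0×2 = 0 → write 0
  0×2 = 0 → write 0
  1×2 = 2 → write 0 carry 1
  0×2+1 = 1 → write 1
  0×2 = 0 → write 0
  1×2 = 2 → write 0 carry 1
  remaining carry: 1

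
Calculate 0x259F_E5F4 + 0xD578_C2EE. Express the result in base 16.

Add column by column in base 16, right to left:
  4+E = 2 carry 1
  F+E+1 = E carry 1
  5+2+1 = 8
  E+C = A carry 1
  F+8+1 = 8 carry 1
  9+7+1 = 1 carry 1
  5+5+1 = B
  2+D = F

0xFB18A8E2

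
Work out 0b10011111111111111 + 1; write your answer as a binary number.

The trailing 14 digits are 1 (max in base 2), so adding 1 cascades: they roll to 0 and the next digit up increments.

0b10100000000000000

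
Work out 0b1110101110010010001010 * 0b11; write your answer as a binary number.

0b101100001010110110011110

Multiply each base-2 digit by 3, carrying:
  0×3 = 0 → write 0
  1×3 = 3 → write 1 carry 1
  0×3+1 = 1 → write 1
  1×3 = 3 → write 1 carry 1
  0×3+1 = 1 → write 1
  0×3 = 0 → write 0
  0×3 = 0 → write 0
  1×3 = 3 → write 1 carry 1
  0×3+1 = 1 → write 1
  0×3 = 0 → write 0
  1×3 = 3 → write 1 carry 1
  0×3+1 = 1 → write 1
  0×3 = 0 → write 0
  1×3 = 3 → write 1 carry 1
  1×3+1 = 4 → write 0 carry 2
  1×3+2 = 5 → write 1 carry 2
  0×3+2 = 2 → write 0 carry 1
  1×3+1 = 4 → write 0 carry 2
  0×3+2 = 2 → write 0 carry 1
  1×3+1 = 4 → write 0 carry 2
  1×3+2 = 5 → write 1 carry 2
  1×3+2 = 5 → write 1 carry 2
  remaining carry: 10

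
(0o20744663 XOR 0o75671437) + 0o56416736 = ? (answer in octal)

0o133554212

First 0o20744663 XOR 0o75671437 = 0o55135254.
Add column by column in base 8, right to left:
  4+6 = 2 carry 1
  5+3+1 = 1 carry 1
  2+7+1 = 2 carry 1
  5+6+1 = 4 carry 1
  3+1+1 = 5
  1+4 = 5
  5+6 = 3 carry 1
  5+5+1 = 3 carry 1
  final carry 1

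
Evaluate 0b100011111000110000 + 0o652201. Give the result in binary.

0o652201 = 0b110101010010000001 in binary.
Add column by column in base 2, right to left:
  0+1 = 1
  0+0 = 0
  0+0 = 0
  0+0 = 0
  1+0 = 1
  1+0 = 1
  0+0 = 0
  0+1 = 1
  0+0 = 0
  1+0 = 1
  1+1 = 0 carry 1
  1+0+1 = 0 carry 1
  1+1+1 = 1 carry 1
  1+0+1 = 0 carry 1
  0+1+1 = 0 carry 1
  0+0+1 = 1
  0+1 = 1
  1+1 = 0 carry 1
  final carry 1

0b1011001001010110001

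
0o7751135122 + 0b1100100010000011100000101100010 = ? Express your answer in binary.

0o7751135122 = 0b111111101001001011101001010010 in binary.
Add column by column in base 2, right to left:
  0+0 = 0
  1+1 = 0 carry 1
  0+0+1 = 1
  0+0 = 0
  1+0 = 1
  0+1 = 1
  1+1 = 0 carry 1
  0+0+1 = 1
  0+1 = 1
  1+0 = 1
  0+0 = 0
  1+0 = 1
  1+0 = 1
  1+0 = 1
  0+1 = 1
  1+1 = 0 carry 1
  0+1+1 = 0 carry 1
  0+0+1 = 1
  1+0 = 1
  0+0 = 0
  0+0 = 0
  1+0 = 1
  0+1 = 1
  1+0 = 1
  1+0 = 1
  1+0 = 1
  1+1 = 0 carry 1
  1+0+1 = 0 carry 1
  1+0+1 = 0 carry 1
  1+1+1 = 1 carry 1
  0+1+1 = 0 carry 1
  final carry 1

0b10100011111001100111101110110100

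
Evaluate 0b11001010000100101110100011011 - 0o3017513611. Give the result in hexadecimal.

0x103c592

0b11001010000100101110100011011 = 0x19425d1b in hexadecimal.
0o3017513611 = 0x183e9789 in hexadecimal.
Subtract column by column in base 16:
  b-9 → 2
  1-8 → 9 (borrow)
  d-7-1 → 5
  5-9 → c (borrow)
  2-e-1 → 3 (borrow)
  4-3-1 → 0
  9-8 → 1
  1-1 → 0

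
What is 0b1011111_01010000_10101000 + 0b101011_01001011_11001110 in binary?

Add column by column in base 2, right to left:
  0+0 = 0
  0+1 = 1
  0+1 = 1
  1+1 = 0 carry 1
  0+0+1 = 1
  1+0 = 1
  0+1 = 1
  1+1 = 0 carry 1
  0+1+1 = 0 carry 1
  0+1+1 = 0 carry 1
  0+0+1 = 1
  0+1 = 1
  1+0 = 1
  0+0 = 0
  1+1 = 0 carry 1
  0+0+1 = 1
  1+1 = 0 carry 1
  1+1+1 = 1 carry 1
  1+0+1 = 0 carry 1
  1+1+1 = 1 carry 1
  1+0+1 = 0 carry 1
  0+1+1 = 0 carry 1
  1+0+1 = 0 carry 1
  final carry 1

0b100010101001110001110110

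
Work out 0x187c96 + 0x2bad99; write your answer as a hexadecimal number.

Add column by column in base 16, right to left:
  6+9 = f
  9+9 = 2 carry 1
  c+d+1 = a carry 1
  7+a+1 = 2 carry 1
  8+b+1 = 4 carry 1
  1+2+1 = 4

0x442a2f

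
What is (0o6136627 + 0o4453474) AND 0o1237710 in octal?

Add column by column in base 8, right to left:
  7+4 = 3 carry 1
  2+7+1 = 2 carry 1
  6+4+1 = 3 carry 1
  6+3+1 = 2 carry 1
  3+5+1 = 1 carry 1
  1+4+1 = 6
  6+4 = 2 carry 1
  final carry 1
Sum = 0o12612323; now AND with 0o1237710:
  1&0=0, 2&1=0, 6&2=2, 1&3=1, 2&7=2, 3&7=3, 2&1=0, 3&0=0

0o212300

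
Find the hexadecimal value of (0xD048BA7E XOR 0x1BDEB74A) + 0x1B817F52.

0xE7178C86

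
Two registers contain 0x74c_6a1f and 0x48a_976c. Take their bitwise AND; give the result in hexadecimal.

AND each hex digit independently (no carries):
  7&4=4, 4&8=0, c&a=8, 6&9=0, a&7=2, 1&6=0, f&c=c

0x408020c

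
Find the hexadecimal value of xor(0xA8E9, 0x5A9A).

0xF273

XOR each hex digit independently (no carries):
  A^5=F, 8^A=2, E^9=7, 9^A=3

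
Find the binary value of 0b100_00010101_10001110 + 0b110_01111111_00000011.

Add column by column in base 2, right to left:
  0+1 = 1
  1+1 = 0 carry 1
  1+0+1 = 0 carry 1
  1+0+1 = 0 carry 1
  0+0+1 = 1
  0+0 = 0
  0+0 = 0
  1+0 = 1
  1+1 = 0 carry 1
  0+1+1 = 0 carry 1
  1+1+1 = 1 carry 1
  0+1+1 = 0 carry 1
  1+1+1 = 1 carry 1
  0+1+1 = 0 carry 1
  0+1+1 = 0 carry 1
  0+0+1 = 1
  0+0 = 0
  0+1 = 1
  1+1 = 0 carry 1
  final carry 1

0b10101001010010010001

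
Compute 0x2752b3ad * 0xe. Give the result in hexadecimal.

0x22685d376

Multiply each base-16 digit by 14, carrying:
  d×14 = 182 → write 6 carry 11
  a×14+11 = 151 → write 7 carry 9
  3×14+9 = 51 → write 3 carry 3
  b×14+3 = 157 → write d carry 9
  2×14+9 = 37 → write 5 carry 2
  5×14+2 = 72 → write 8 carry 4
  7×14+4 = 102 → write 6 carry 6
  2×14+6 = 34 → write 2 carry 2
  remaining carry: 2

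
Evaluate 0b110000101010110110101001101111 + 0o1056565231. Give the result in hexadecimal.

0b110000101010110110101001101111 = 0x30AB6A6F in hexadecimal.
0o1056565231 = 0x8BAEA99 in hexadecimal.
Add column by column in base 16, right to left:
  F+9 = 8 carry 1
  6+9+1 = 0 carry 1
  A+A+1 = 5 carry 1
  6+E+1 = 5 carry 1
  B+A+1 = 6 carry 1
  A+B+1 = 6 carry 1
  0+8+1 = 9
  3+0 = 3

0x39665508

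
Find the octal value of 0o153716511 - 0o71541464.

0o62155025

Subtract column by column in base 8:
  1-4 → 5 (borrow)
  1-6-1 → 2 (borrow)
  5-4-1 → 0
  6-1 → 5
  1-4 → 5 (borrow)
  7-5-1 → 1
  3-1 → 2
  5-7 → 6 (borrow)
  1-0-1 → 0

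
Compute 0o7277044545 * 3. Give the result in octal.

0o26075156057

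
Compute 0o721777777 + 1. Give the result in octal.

0o722000000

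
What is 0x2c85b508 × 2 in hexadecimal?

0x590b6a10

Multiply each base-16 digit by 2, carrying:
  8×2 = 16 → write 0 carry 1
  0×2+1 = 1 → write 1
  5×2 = 10 → write a
  b×2 = 22 → write 6 carry 1
  5×2+1 = 11 → write b
  8×2 = 16 → write 0 carry 1
  c×2+1 = 25 → write 9 carry 1
  2×2+1 = 5 → write 5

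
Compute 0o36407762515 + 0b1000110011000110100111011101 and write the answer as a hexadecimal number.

0xFCEC4F2A

0o36407762515 = 0xF41FE54D in hexadecimal.
0b1000110011000110100111011101 = 0x8CC69DD in hexadecimal.
Add column by column in base 16, right to left:
  D+D = A carry 1
  4+D+1 = 2 carry 1
  5+9+1 = F
  E+6 = 4 carry 1
  F+C+1 = C carry 1
  1+C+1 = E
  4+8 = C
  F+0 = F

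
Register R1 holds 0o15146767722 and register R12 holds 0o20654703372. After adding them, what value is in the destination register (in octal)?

Add column by column in base 8, right to left:
  2+2 = 4
  2+7 = 1 carry 1
  7+3+1 = 3 carry 1
  7+3+1 = 3 carry 1
  6+0+1 = 7
  7+7 = 6 carry 1
  6+4+1 = 3 carry 1
  4+5+1 = 2 carry 1
  1+6+1 = 0 carry 1
  5+0+1 = 6
  1+2 = 3

0o36023673314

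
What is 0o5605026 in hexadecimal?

Each octal digit is 3 bits: 5=101 6=110 0=000 5=101 0=000 2=010 6=110.
Group the bits into nibbles: 0001 0111 0000 1010 0001 0110 → 170A16.

0x170A16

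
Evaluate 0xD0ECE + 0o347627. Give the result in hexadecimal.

0xEDE65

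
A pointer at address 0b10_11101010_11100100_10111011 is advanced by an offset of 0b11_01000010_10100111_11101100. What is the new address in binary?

0b110001011011000110010100111

Add column by column in base 2, right to left:
  1+0 = 1
  1+0 = 1
  0+1 = 1
  1+1 = 0 carry 1
  1+0+1 = 0 carry 1
  1+1+1 = 1 carry 1
  0+1+1 = 0 carry 1
  1+1+1 = 1 carry 1
  0+1+1 = 0 carry 1
  0+1+1 = 0 carry 1
  1+1+1 = 1 carry 1
  0+0+1 = 1
  0+0 = 0
  1+1 = 0 carry 1
  1+0+1 = 0 carry 1
  1+1+1 = 1 carry 1
  0+0+1 = 1
  1+1 = 0 carry 1
  0+0+1 = 1
  1+0 = 1
  0+0 = 0
  1+0 = 1
  1+1 = 0 carry 1
  1+0+1 = 0 carry 1
  0+1+1 = 0 carry 1
  1+1+1 = 1 carry 1
  final carry 1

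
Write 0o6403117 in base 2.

0b110100000011001001111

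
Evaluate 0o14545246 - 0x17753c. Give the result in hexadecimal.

0x1b556a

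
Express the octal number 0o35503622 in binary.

Each octal digit is 3 bits: 3=011 5=101 5=101 0=000 3=011 6=110 2=010 2=010.

0b11101101000011110010010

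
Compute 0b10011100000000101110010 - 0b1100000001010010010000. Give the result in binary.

Subtract column by column in base 2:
  0-0 → 0
  1-0 → 1
  0-0 → 0
  0-0 → 0
  1-1 → 0
  1-0 → 1
  1-0 → 1
  0-1 → 1 (borrow)
  1-0-1 → 0
  0-0 → 0
  0-1 → 1 (borrow)
  0-0-1 → 1 (borrow)
  0-1-1 → 0 (borrow)
  0-0-1 → 1 (borrow)
  0-0-1 → 1 (borrow)
  0-0-1 → 1 (borrow)
  0-0-1 → 1 (borrow)
  1-0-1 → 0
  1-0 → 1
  1-0 → 1
  0-1 → 1 (borrow)
  0-1-1 → 0 (borrow)
  1-0-1 → 0

0b111011110110011100010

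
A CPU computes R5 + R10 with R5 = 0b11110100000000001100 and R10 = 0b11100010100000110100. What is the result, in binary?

Add column by column in base 2, right to left:
  0+0 = 0
  0+0 = 0
  1+1 = 0 carry 1
  1+0+1 = 0 carry 1
  0+1+1 = 0 carry 1
  0+1+1 = 0 carry 1
  0+0+1 = 1
  0+0 = 0
  0+0 = 0
  0+0 = 0
  0+0 = 0
  0+1 = 1
  0+0 = 0
  0+1 = 1
  1+0 = 1
  0+0 = 0
  1+0 = 1
  1+1 = 0 carry 1
  1+1+1 = 1 carry 1
  1+1+1 = 1 carry 1
  final carry 1

0b111010110100001000000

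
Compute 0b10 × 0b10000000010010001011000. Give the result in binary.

0b100000000100100010110000

Multiply each base-2 digit by 2, carrying:
  0×2 = 0 → write 0
  0×2 = 0 → write 0
  0×2 = 0 → write 0
  1×2 = 2 → write 0 carry 1
  1×2+1 = 3 → write 1 carry 1
  0×2+1 = 1 → write 1
  1×2 = 2 → write 0 carry 1
  0×2+1 = 1 → write 1
  0×2 = 0 → write 0
  0×2 = 0 → write 0
  1×2 = 2 → write 0 carry 1
  0×2+1 = 1 → write 1
  0×2 = 0 → write 0
  1×2 = 2 → write 0 carry 1
  0×2+1 = 1 → write 1
  0×2 = 0 → write 0
  0×2 = 0 → write 0
  0×2 = 0 → write 0
  0×2 = 0 → write 0
  0×2 = 0 → write 0
  0×2 = 0 → write 0
  0×2 = 0 → write 0
  1×2 = 2 → write 0 carry 1
  remaining carry: 1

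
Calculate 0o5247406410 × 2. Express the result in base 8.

0o12517015020

Multiply each base-8 digit by 2, carrying:
  0×2 = 0 → write 0
  1×2 = 2 → write 2
  4×2 = 8 → write 0 carry 1
  6×2+1 = 13 → write 5 carry 1
  0×2+1 = 1 → write 1
  4×2 = 8 → write 0 carry 1
  7×2+1 = 15 → write 7 carry 1
  4×2+1 = 9 → write 1 carry 1
  2×2+1 = 5 → write 5
  5×2 = 10 → write 2 carry 1
  remaining carry: 1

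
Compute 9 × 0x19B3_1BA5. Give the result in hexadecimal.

0xE74BF8CD

Multiply each base-16 digit by 9, carrying:
  5×9 = 45 → write D carry 2
  A×9+2 = 92 → write C carry 5
  B×9+5 = 104 → write 8 carry 6
  1×9+6 = 15 → write F
  3×9 = 27 → write B carry 1
  B×9+1 = 100 → write 4 carry 6
  9×9+6 = 87 → write 7 carry 5
  1×9+5 = 14 → write E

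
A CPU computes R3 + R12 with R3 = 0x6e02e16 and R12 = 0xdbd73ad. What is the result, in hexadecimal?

Add column by column in base 16, right to left:
  6+d = 3 carry 1
  1+a+1 = c
  e+3 = 1 carry 1
  2+7+1 = a
  0+d = d
  e+b = 9 carry 1
  6+d+1 = 4 carry 1
  final carry 1

0x149da1c3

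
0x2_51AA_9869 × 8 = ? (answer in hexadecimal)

Multiply each base-16 digit by 8, carrying:
  9×8 = 72 → write 8 carry 4
  6×8+4 = 52 → write 4 carry 3
  8×8+3 = 67 → write 3 carry 4
  9×8+4 = 76 → write C carry 4
  A×8+4 = 84 → write 4 carry 5
  A×8+5 = 85 → write 5 carry 5
  1×8+5 = 13 → write D
  5×8 = 40 → write 8 carry 2
  2×8+2 = 18 → write 2 carry 1
  remaining carry: 1

0x128D54C348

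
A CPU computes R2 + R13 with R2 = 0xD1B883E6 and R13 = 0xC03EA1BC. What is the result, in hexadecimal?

0x191F725A2

Add column by column in base 16, right to left:
  6+C = 2 carry 1
  E+B+1 = A carry 1
  3+1+1 = 5
  8+A = 2 carry 1
  8+E+1 = 7 carry 1
  B+3+1 = F
  1+0 = 1
  D+C = 9 carry 1
  final carry 1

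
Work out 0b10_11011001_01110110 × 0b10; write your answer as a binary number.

0b1011011001011101100

Multiply each base-2 digit by 2, carrying:
  0×2 = 0 → write 0
  1×2 = 2 → write 0 carry 1
  1×2+1 = 3 → write 1 carry 1
  0×2+1 = 1 → write 1
  1×2 = 2 → write 0 carry 1
  1×2+1 = 3 → write 1 carry 1
  1×2+1 = 3 → write 1 carry 1
  0×2+1 = 1 → write 1
  1×2 = 2 → write 0 carry 1
  0×2+1 = 1 → write 1
  0×2 = 0 → write 0
  1×2 = 2 → write 0 carry 1
  1×2+1 = 3 → write 1 carry 1
  0×2+1 = 1 → write 1
  1×2 = 2 → write 0 carry 1
  1×2+1 = 3 → write 1 carry 1
  0×2+1 = 1 → write 1
  1×2 = 2 → write 0 carry 1
  remaining carry: 1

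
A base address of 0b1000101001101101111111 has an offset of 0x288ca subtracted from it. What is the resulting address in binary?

0b1000000001001010110101

0x288ca = 0b101000100011001010 in binary.
Subtract column by column in base 2:
  1-0 → 1
  1-1 → 0
  1-0 → 1
  1-1 → 0
  1-0 → 1
  1-0 → 1
  1-1 → 0
  0-1 → 1 (borrow)
  1-0-1 → 0
  1-0 → 1
  0-0 → 0
  1-1 → 0
  1-0 → 1
  0-0 → 0
  0-0 → 0
  1-1 → 0
  0-0 → 0
  1-1 → 0
  0-0 → 0
  0-0 → 0
  0-0 → 0
  1-0 → 1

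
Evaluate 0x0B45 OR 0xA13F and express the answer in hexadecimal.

OR each hex digit independently (no carries):
  0|A=A, B|1=B, 4|3=7, 5|F=F

0xAB7F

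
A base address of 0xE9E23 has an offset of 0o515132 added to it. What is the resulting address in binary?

0b100010011100001111101

0xE9E23 = 0b11101001111000100011 in binary.
0o515132 = 0b101001101001011010 in binary.
Add column by column in base 2, right to left:
  1+0 = 1
  1+1 = 0 carry 1
  0+0+1 = 1
  0+1 = 1
  0+1 = 1
  1+0 = 1
  0+1 = 1
  0+0 = 0
  0+0 = 0
  1+1 = 0 carry 1
  1+0+1 = 0 carry 1
  1+1+1 = 1 carry 1
  1+1+1 = 1 carry 1
  0+0+1 = 1
  0+0 = 0
  1+1 = 0 carry 1
  0+0+1 = 1
  1+1 = 0 carry 1
  1+0+1 = 0 carry 1
  1+0+1 = 0 carry 1
  final carry 1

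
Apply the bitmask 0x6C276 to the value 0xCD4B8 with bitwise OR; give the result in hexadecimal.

0xED6FE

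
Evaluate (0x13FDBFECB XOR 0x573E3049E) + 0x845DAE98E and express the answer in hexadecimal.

0xC9213E3E3

First 0x13FDBFECB XOR 0x573E3049E = 0x44C38FA55.
Add column by column in base 16, right to left:
  5+E = 3 carry 1
  5+8+1 = E
  A+9 = 3 carry 1
  F+E+1 = E carry 1
  8+A+1 = 3 carry 1
  3+D+1 = 1 carry 1
  C+5+1 = 2 carry 1
  4+4+1 = 9
  4+8 = C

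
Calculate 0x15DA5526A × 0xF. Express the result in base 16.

0x147CAFD436

Multiply each base-16 digit by 15, carrying:
  A×15 = 150 → write 6 carry 9
  6×15+9 = 99 → write 3 carry 6
  2×15+6 = 36 → write 4 carry 2
  5×15+2 = 77 → write D carry 4
  5×15+4 = 79 → write F carry 4
  A×15+4 = 154 → write A carry 9
  D×15+9 = 204 → write C carry 12
  5×15+12 = 87 → write 7 carry 5
  1×15+5 = 20 → write 4 carry 1
  remaining carry: 1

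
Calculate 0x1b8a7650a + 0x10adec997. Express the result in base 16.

0x2c3862ea1

Add column by column in base 16, right to left:
  a+7 = 1 carry 1
  0+9+1 = a
  5+9 = e
  6+c = 2 carry 1
  7+e+1 = 6 carry 1
  a+d+1 = 8 carry 1
  8+a+1 = 3 carry 1
  b+0+1 = c
  1+1 = 2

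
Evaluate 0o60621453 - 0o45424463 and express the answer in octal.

Subtract column by column in base 8:
  3-3 → 0
  5-6 → 7 (borrow)
  4-4-1 → 7 (borrow)
  1-4-1 → 4 (borrow)
  2-2-1 → 7 (borrow)
  6-4-1 → 1
  0-5 → 3 (borrow)
  6-4-1 → 1

0o13174770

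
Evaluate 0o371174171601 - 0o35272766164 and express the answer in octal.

Subtract column by column in base 8:
  1-4 → 5 (borrow)
  0-6-1 → 1 (borrow)
  6-1-1 → 4
  1-6 → 3 (borrow)
  7-6-1 → 0
  1-7 → 2 (borrow)
  4-2-1 → 1
  7-7 → 0
  1-2 → 7 (borrow)
  1-5-1 → 3 (borrow)
  7-3-1 → 3
  3-0 → 3

0o333701203415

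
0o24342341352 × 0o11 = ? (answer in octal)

Multiply each base-8 digit by 9, carrying:
  2×9 = 18 → write 2 carry 2
  5×9+2 = 47 → write 7 carry 5
  3×9+5 = 32 → write 0 carry 4
  1×9+4 = 13 → write 5 carry 1
  4×9+1 = 37 → write 5 carry 4
  3×9+4 = 31 → write 7 carry 3
  2×9+3 = 21 → write 5 carry 2
  4×9+2 = 38 → write 6 carry 4
  3×9+4 = 31 → write 7 carry 3
  4×9+3 = 39 → write 7 carry 4
  2×9+4 = 22 → write 6 carry 2
  remaining carry: 2

0o267765755072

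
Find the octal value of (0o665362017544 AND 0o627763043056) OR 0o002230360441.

0o665362017544 AND 0o627763043056 = 0o625362003044.
Then OR with 0o002230360441.

0o627372363445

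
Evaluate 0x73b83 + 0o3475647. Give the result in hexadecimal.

0x15b72a

0o3475647 = 0xe7ba7 in hexadecimal.
Add column by column in base 16, right to left:
  3+7 = a
  8+a = 2 carry 1
  b+b+1 = 7 carry 1
  3+7+1 = b
  7+e = 5 carry 1
  final carry 1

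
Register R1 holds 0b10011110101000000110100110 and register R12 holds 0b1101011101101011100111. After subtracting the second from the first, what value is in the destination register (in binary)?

0b10010001001010011010111111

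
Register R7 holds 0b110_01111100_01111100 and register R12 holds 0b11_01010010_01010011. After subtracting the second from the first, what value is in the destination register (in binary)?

Subtract column by column in base 2:
  0-1 → 1 (borrow)
  0-1-1 → 0 (borrow)
  1-0-1 → 0
  1-0 → 1
  1-1 → 0
  1-0 → 1
  1-1 → 0
  0-0 → 0
  0-0 → 0
  0-1 → 1 (borrow)
  1-0-1 → 0
  1-0 → 1
  1-1 → 0
  1-0 → 1
  1-1 → 0
  0-0 → 0
  0-1 → 1 (borrow)
  1-1-1 → 1 (borrow)
  1-0-1 → 0

0b110010101000101001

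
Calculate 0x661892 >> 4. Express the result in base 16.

0x66189

Shifting right by 4 bits = 1 hex digit: drop the last 1.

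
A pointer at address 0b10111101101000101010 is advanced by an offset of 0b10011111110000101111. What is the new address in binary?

0b101011101011001011001

Add column by column in base 2, right to left:
  0+1 = 1
  1+1 = 0 carry 1
  0+1+1 = 0 carry 1
  1+1+1 = 1 carry 1
  0+0+1 = 1
  1+1 = 0 carry 1
  0+0+1 = 1
  0+0 = 0
  0+0 = 0
  1+0 = 1
  0+1 = 1
  1+1 = 0 carry 1
  1+1+1 = 1 carry 1
  0+1+1 = 0 carry 1
  1+1+1 = 1 carry 1
  1+1+1 = 1 carry 1
  1+1+1 = 1 carry 1
  1+0+1 = 0 carry 1
  0+0+1 = 1
  1+1 = 0 carry 1
  final carry 1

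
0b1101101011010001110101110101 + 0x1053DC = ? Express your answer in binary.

0x1053DC = 0b100000101001111011100 in binary.
Add column by column in base 2, right to left:
  1+0 = 1
  0+0 = 0
  1+1 = 0 carry 1
  0+1+1 = 0 carry 1
  1+1+1 = 1 carry 1
  1+0+1 = 0 carry 1
  1+1+1 = 1 carry 1
  0+1+1 = 0 carry 1
  1+1+1 = 1 carry 1
  0+1+1 = 0 carry 1
  1+0+1 = 0 carry 1
  1+0+1 = 0 carry 1
  1+1+1 = 1 carry 1
  0+0+1 = 1
  0+1 = 1
  0+0 = 0
  1+0 = 1
  0+0 = 0
  1+0 = 1
  1+0 = 1
  0+1 = 1
  1+0 = 1
  0+0 = 0
  1+0 = 1
  1+0 = 1
  0+0 = 0
  1+0 = 1
  1+0 = 1

0b1101101111010111000101010001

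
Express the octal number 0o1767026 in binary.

Each octal digit is 3 bits: 1=001 7=111 6=110 7=111 0=000 2=010 6=110.

0b1111110111000010110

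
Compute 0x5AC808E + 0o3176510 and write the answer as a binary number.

0b101101110010111110111010110

0x5AC808E = 0b101101011001000000010001110 in binary.
0o3176510 = 0b11001111110101001000 in binary.
Add column by column in base 2, right to left:
  0+0 = 0
  1+0 = 1
  1+0 = 1
  1+1 = 0 carry 1
  0+0+1 = 1
  0+0 = 0
  0+1 = 1
  1+0 = 1
  0+1 = 1
  0+0 = 0
  0+1 = 1
  0+1 = 1
  0+1 = 1
  0+1 = 1
  0+1 = 1
  1+1 = 0 carry 1
  0+0+1 = 1
  0+0 = 0
  1+1 = 0 carry 1
  1+1+1 = 1 carry 1
  0+0+1 = 1
  1+0 = 1
  0+0 = 0
  1+0 = 1
  1+0 = 1
  0+0 = 0
  1+0 = 1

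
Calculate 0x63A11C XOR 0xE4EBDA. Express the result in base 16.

XOR each hex digit independently (no carries):
  6^E=8, 3^4=7, A^E=4, 1^B=A, 1^D=C, C^A=6

0x874AC6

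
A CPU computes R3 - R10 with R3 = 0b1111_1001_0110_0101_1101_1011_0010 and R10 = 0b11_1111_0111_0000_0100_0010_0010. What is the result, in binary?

0b1011100111110101100110010000

Subtract column by column in base 2:
  0-0 → 0
  1-1 → 0
  0-0 → 0
  0-0 → 0
  1-0 → 1
  1-1 → 0
  0-0 → 0
  1-0 → 1
  1-0 → 1
  0-0 → 0
  1-1 → 0
  1-0 → 1
  1-0 → 1
  0-0 → 0
  1-0 → 1
  0-0 → 0
  0-1 → 1 (borrow)
  1-1-1 → 1 (borrow)
  1-1-1 → 1 (borrow)
  0-0-1 → 1 (borrow)
  1-1-1 → 1 (borrow)
  0-1-1 → 0 (borrow)
  0-1-1 → 0 (borrow)
  1-1-1 → 1 (borrow)
  1-1-1 → 1 (borrow)
  1-1-1 → 1 (borrow)
  1-0-1 → 0
  1-0 → 1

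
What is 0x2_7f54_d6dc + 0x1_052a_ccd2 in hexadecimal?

Add column by column in base 16, right to left:
  c+2 = e
  d+d = a carry 1
  6+c+1 = 3 carry 1
  d+c+1 = a carry 1
  4+a+1 = f
  5+2 = 7
  f+5 = 4 carry 1
  7+0+1 = 8
  2+1 = 3

0x3847fa3ae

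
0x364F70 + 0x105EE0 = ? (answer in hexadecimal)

0x46AE50

Add column by column in base 16, right to left:
  0+0 = 0
  7+E = 5 carry 1
  F+E+1 = E carry 1
  4+5+1 = A
  6+0 = 6
  3+1 = 4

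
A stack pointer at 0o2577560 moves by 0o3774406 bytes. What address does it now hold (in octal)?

Add column by column in base 8, right to left:
  0+6 = 6
  6+0 = 6
  5+4 = 1 carry 1
  7+4+1 = 4 carry 1
  7+7+1 = 7 carry 1
  5+7+1 = 5 carry 1
  2+3+1 = 6

0o6574166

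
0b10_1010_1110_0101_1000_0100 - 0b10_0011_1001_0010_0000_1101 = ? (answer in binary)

0b1110101001101110111

Subtract column by column in base 2:
  0-1 → 1 (borrow)
  0-0-1 → 1 (borrow)
  1-1-1 → 1 (borrow)
  0-1-1 → 0 (borrow)
  0-0-1 → 1 (borrow)
  0-0-1 → 1 (borrow)
  0-0-1 → 1 (borrow)
  1-0-1 → 0
  1-0 → 1
  0-1 → 1 (borrow)
  1-0-1 → 0
  0-0 → 0
  0-1 → 1 (borrow)
  1-0-1 → 0
  1-0 → 1
  1-1 → 0
  0-1 → 1 (borrow)
  1-1-1 → 1 (borrow)
  0-0-1 → 1 (borrow)
  1-0-1 → 0
  0-0 → 0
  1-1 → 0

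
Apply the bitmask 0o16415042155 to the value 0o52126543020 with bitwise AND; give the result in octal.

0o12004042000

AND each oct digit independently (no carries):
  5&1=1, 2&6=2, 1&4=0, 2&1=0, 6&5=4, 5&0=0, 4&4=4, 3&2=2, 0&1=0, 2&5=0, 0&5=0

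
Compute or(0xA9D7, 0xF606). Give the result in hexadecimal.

OR each hex digit independently (no carries):
  A|F=F, 9|6=F, D|0=D, 7|6=7

0xFFD7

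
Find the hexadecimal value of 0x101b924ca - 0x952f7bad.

Subtract column by column in base 16:
  a-d → d (borrow)
  c-a-1 → 1
  4-b → 9 (borrow)
  2-7-1 → a (borrow)
  9-f-1 → 9 (borrow)
  b-2-1 → 8
  1-5 → c (borrow)
  0-9-1 → 6 (borrow)
  1-0-1 → 0

0x6c89a91d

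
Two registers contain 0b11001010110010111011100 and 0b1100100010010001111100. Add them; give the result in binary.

0b100101111000101001011000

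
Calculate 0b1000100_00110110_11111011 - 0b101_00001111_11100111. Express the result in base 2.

0b1111110010011100010100

Subtract column by column in base 2:
  1-1 → 0
  1-1 → 0
  0-1 → 1 (borrow)
  1-0-1 → 0
  1-0 → 1
  1-1 → 0
  1-1 → 0
  1-1 → 0
  0-1 → 1 (borrow)
  1-1-1 → 1 (borrow)
  1-1-1 → 1 (borrow)
  0-1-1 → 0 (borrow)
  1-0-1 → 0
  1-0 → 1
  0-0 → 0
  0-0 → 0
  0-1 → 1 (borrow)
  0-0-1 → 1 (borrow)
  1-1-1 → 1 (borrow)
  0-0-1 → 1 (borrow)
  0-0-1 → 1 (borrow)
  0-0-1 → 1 (borrow)
  1-0-1 → 0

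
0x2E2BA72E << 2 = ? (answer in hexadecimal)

0xB8AE9CB8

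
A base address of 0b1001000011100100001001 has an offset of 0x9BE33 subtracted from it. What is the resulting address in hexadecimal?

0x1A7AD6

0b1001000011100100001001 = 0x243909 in hexadecimal.
Subtract column by column in base 16:
  9-3 → 6
  0-3 → D (borrow)
  9-E-1 → A (borrow)
  3-B-1 → 7 (borrow)
  4-9-1 → A (borrow)
  2-0-1 → 1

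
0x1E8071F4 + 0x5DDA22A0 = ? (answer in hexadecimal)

0x7C5A9494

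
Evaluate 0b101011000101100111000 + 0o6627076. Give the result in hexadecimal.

0x30B976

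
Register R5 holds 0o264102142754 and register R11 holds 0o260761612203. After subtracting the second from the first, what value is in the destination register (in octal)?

0o3120330551

Subtract column by column in base 8:
  4-3 → 1
  5-0 → 5
  7-2 → 5
  2-2 → 0
  4-1 → 3
  1-6 → 3 (borrow)
  2-1-1 → 0
  0-6 → 2 (borrow)
  1-7-1 → 1 (borrow)
  4-0-1 → 3
  6-6 → 0
  2-2 → 0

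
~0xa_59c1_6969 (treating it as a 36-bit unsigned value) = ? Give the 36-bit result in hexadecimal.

0x5a63e9696

Each hex digit d becomes f−d:
  a→5, 5→a, 9→6, c→3, 1→e, 6→9, 9→6, 6→9, 9→6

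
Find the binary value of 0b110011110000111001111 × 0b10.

0b1100111100001110011110

Multiply each base-2 digit by 2, carrying:
  1×2 = 2 → write 0 carry 1
  1×2+1 = 3 → write 1 carry 1
  1×2+1 = 3 → write 1 carry 1
  1×2+1 = 3 → write 1 carry 1
  0×2+1 = 1 → write 1
  0×2 = 0 → write 0
  1×2 = 2 → write 0 carry 1
  1×2+1 = 3 → write 1 carry 1
  1×2+1 = 3 → write 1 carry 1
  0×2+1 = 1 → write 1
  0×2 = 0 → write 0
  0×2 = 0 → write 0
  0×2 = 0 → write 0
  1×2 = 2 → write 0 carry 1
  1×2+1 = 3 → write 1 carry 1
  1×2+1 = 3 → write 1 carry 1
  1×2+1 = 3 → write 1 carry 1
  0×2+1 = 1 → write 1
  0×2 = 0 → write 0
  1×2 = 2 → write 0 carry 1
  1×2+1 = 3 → write 1 carry 1
  remaining carry: 1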